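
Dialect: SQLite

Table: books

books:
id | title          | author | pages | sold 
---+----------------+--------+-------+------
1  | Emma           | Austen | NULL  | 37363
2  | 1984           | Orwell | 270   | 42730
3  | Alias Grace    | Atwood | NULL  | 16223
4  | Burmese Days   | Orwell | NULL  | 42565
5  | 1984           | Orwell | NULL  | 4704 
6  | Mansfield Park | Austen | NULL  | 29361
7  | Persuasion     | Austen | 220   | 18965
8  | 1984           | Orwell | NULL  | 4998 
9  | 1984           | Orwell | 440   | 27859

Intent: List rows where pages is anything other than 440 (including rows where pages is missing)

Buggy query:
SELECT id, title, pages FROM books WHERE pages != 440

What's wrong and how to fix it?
Bug: 'pages != 440' is unknown when pages is NULL, so NULL rows are silently excluded

Fix: Add an explicit OR pages IS NULL to include the missing-value rows

Corrected query:
SELECT id, title, pages FROM books WHERE pages != 440 OR pages IS NULL

Result:
id | title          | pages
---+----------------+------
1  | Emma           | NULL 
2  | 1984           | 270  
3  | Alias Grace    | NULL 
4  | Burmese Days   | NULL 
5  | 1984           | NULL 
6  | Mansfield Park | NULL 
7  | Persuasion     | 220  
8  | 1984           | NULL 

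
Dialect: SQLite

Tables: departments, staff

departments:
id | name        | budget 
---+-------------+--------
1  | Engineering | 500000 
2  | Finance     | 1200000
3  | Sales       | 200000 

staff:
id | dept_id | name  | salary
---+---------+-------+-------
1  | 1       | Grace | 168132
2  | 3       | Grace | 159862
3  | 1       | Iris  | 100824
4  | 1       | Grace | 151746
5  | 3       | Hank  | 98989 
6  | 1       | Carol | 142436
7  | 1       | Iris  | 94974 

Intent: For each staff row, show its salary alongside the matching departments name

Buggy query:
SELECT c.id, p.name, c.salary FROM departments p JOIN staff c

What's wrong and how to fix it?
Bug: JOIN with no ON clause produces a cartesian product; every staff row pairs with every departments row

Fix: Specify the join condition linking the foreign key to the parent id

Corrected query:
SELECT c.id, p.name, c.salary FROM departments p JOIN staff c ON c.dept_id = p.id

Result:
id | name        | salary
---+-------------+-------
1  | Engineering | 168132
2  | Sales       | 159862
3  | Engineering | 100824
4  | Engineering | 151746
5  | Sales       | 98989 
6  | Engineering | 142436
7  | Engineering | 94974 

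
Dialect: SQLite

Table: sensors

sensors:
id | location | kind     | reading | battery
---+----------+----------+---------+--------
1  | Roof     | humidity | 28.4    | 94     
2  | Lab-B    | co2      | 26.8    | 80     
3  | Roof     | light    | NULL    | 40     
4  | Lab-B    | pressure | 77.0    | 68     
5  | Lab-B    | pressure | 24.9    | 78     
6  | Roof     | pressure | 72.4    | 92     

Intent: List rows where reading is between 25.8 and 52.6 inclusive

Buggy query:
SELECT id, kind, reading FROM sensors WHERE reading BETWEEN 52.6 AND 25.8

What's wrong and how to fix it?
Bug: The bounds are reversed; BETWEEN a AND b requires a <= b to match anything

Fix: Swap the bounds so the smaller value comes first

Corrected query:
SELECT id, kind, reading FROM sensors WHERE reading BETWEEN 25.8 AND 52.6

Result:
id | kind     | reading
---+----------+--------
1  | humidity | 28.4   
2  | co2      | 26.8   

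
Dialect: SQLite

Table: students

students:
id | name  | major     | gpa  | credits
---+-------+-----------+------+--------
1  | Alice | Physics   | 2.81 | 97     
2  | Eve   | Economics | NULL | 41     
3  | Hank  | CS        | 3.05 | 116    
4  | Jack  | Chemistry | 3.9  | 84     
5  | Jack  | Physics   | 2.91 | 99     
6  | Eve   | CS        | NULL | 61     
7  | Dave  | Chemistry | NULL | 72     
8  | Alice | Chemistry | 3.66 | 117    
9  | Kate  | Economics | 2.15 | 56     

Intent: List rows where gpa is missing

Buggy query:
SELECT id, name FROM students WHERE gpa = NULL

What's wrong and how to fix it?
Bug: Comparing to NULL with '=' never matches; NULL = NULL is unknown, not true

Fix: Use IS NULL to test for NULL

Corrected query:
SELECT id, name FROM students WHERE gpa IS NULL

Result:
id | name
---+-----
2  | Eve 
6  | Eve 
7  | Dave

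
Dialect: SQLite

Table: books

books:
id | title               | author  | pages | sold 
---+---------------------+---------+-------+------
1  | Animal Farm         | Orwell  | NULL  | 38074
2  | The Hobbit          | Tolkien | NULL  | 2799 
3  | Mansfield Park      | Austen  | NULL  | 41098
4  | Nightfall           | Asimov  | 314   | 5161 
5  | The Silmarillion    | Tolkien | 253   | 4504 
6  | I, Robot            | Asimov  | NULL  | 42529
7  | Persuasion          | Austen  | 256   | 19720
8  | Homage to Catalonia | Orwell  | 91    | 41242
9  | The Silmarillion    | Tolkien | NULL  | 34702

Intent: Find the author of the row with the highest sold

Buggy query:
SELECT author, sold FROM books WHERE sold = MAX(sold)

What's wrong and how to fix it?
Bug: MAX(sold) is an aggregate and cannot be used directly in WHERE

Fix: Wrap MAX in a scalar subquery so WHERE compares against a single value

Corrected query:
SELECT author, sold FROM books WHERE sold = (SELECT MAX(sold) FROM books)

Result:
author | sold 
-------+------
Asimov | 42529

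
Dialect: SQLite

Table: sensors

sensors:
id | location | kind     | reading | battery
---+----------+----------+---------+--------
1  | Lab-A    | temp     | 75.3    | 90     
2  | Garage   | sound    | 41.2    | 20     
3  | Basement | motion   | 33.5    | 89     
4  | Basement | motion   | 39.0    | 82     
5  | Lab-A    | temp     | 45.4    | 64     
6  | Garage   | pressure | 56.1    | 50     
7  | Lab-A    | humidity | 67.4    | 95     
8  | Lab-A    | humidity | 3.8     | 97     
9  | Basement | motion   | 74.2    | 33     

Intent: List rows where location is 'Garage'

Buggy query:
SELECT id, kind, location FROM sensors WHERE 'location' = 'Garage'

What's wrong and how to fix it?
Bug: 'location' in single quotes is a string literal, not the column; the comparison is literal-vs-literal and never true

Fix: Remove the quotes around the column name (or use double quotes for an identifier)

Corrected query:
SELECT id, kind, location FROM sensors WHERE location = 'Garage'

Result:
id | kind     | location
---+----------+---------
2  | sound    | Garage  
6  | pressure | Garage  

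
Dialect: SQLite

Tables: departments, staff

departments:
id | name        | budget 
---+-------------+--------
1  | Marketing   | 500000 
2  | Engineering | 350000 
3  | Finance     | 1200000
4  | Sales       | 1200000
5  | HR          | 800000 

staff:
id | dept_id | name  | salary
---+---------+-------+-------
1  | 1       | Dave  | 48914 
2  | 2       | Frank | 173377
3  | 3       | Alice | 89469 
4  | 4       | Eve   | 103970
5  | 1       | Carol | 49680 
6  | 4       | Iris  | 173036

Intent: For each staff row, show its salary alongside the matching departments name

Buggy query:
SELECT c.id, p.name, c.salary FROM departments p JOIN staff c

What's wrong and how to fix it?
Bug: Missing join condition: each staff row is matched to all departments rows instead of just its own

Fix: Specify the join condition linking the foreign key to the parent id

Corrected query:
SELECT c.id, p.name, c.salary FROM departments p JOIN staff c ON c.dept_id = p.id

Result:
id | name        | salary
---+-------------+-------
1  | Marketing   | 48914 
2  | Engineering | 173377
3  | Finance     | 89469 
4  | Sales       | 103970
5  | Marketing   | 49680 
6  | Sales       | 173036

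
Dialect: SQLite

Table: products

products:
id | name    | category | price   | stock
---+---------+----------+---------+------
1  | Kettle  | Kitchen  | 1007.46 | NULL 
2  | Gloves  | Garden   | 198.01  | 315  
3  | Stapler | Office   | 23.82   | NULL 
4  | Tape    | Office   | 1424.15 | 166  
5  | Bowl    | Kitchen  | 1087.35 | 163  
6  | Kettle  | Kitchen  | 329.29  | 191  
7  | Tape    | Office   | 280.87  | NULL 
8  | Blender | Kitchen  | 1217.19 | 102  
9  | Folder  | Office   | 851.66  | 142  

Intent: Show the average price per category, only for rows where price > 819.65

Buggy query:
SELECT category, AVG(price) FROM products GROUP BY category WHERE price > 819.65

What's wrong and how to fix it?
Bug: WHERE cannot follow GROUP BY

Fix: Place WHERE between FROM and GROUP BY

Corrected query:
SELECT category, AVG(price) FROM products WHERE price > 819.65 GROUP BY category

Result:
category | AVG(price)
---------+-----------
Kitchen  | 1104      
Office   | 1137.905  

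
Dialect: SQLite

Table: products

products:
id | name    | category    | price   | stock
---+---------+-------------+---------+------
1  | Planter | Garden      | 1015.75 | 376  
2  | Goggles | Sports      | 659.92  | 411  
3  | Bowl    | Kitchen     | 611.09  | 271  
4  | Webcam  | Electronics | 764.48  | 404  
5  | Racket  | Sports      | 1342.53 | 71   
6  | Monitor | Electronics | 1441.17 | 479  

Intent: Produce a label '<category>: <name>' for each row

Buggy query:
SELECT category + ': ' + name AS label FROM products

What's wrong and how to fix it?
Bug: SQLite uses || for string concatenation; + coerces text to numbers (yielding 0)

Fix: Replace + with || to concatenate text

Corrected query:
SELECT category || ': ' || name AS label FROM products

Result:
label               
--------------------
Garden: Planter     
Sports: Goggles     
Kitchen: Bowl       
Electronics: Webcam 
Sports: Racket      
Electronics: Monitor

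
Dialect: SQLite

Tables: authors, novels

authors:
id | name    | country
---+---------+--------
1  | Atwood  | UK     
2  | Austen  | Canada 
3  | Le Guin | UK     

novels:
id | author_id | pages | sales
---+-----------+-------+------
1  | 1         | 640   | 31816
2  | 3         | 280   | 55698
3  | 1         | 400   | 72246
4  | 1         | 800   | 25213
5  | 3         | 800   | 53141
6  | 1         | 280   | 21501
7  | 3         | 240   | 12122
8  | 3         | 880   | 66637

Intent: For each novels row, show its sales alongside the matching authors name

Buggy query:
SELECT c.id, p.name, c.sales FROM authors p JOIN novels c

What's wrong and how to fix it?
Bug: Missing join condition: each novels row is matched to all authors rows instead of just its own

Fix: Specify the join condition linking the foreign key to the parent id

Corrected query:
SELECT c.id, p.name, c.sales FROM authors p JOIN novels c ON c.author_id = p.id

Result:
id | name    | sales
---+---------+------
1  | Atwood  | 31816
2  | Le Guin | 55698
3  | Atwood  | 72246
4  | Atwood  | 25213
5  | Le Guin | 53141
6  | Atwood  | 21501
7  | Le Guin | 12122
8  | Le Guin | 66637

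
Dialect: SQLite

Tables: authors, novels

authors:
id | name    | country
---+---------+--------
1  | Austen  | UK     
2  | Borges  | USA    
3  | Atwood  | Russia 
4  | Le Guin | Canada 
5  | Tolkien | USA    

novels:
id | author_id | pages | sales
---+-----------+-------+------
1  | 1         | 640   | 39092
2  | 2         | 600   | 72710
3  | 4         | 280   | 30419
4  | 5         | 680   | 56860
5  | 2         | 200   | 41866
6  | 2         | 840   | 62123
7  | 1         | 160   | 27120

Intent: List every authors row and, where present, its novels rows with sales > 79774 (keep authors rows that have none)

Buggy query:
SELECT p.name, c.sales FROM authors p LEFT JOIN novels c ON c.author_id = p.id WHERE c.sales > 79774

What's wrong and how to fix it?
Bug: Filtering c.sales in WHERE discards the NULL rows produced by LEFT JOIN, turning it into an inner join

Fix: Move the right-table condition into the ON clause so unmatched parents are kept

Corrected query:
SELECT p.name, c.sales FROM authors p LEFT JOIN novels c ON c.author_id = p.id AND c.sales > 79774

Result:
name    | sales
--------+------
Austen  | NULL 
Borges  | NULL 
Atwood  | NULL 
Le Guin | NULL 
Tolkien | NULL 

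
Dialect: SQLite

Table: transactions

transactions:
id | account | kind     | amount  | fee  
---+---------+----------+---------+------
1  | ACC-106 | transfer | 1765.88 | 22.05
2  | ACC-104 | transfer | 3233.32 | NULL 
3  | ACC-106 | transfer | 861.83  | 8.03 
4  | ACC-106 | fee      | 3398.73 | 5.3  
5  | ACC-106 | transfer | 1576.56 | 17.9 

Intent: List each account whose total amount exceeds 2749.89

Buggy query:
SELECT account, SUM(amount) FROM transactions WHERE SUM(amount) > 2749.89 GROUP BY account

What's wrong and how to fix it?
Bug: WHERE runs before GROUP BY, so aggregates aren't available there

Fix: Use HAVING (which filters groups after aggregation) instead of WHERE

Corrected query:
SELECT account, SUM(amount) FROM transactions GROUP BY account HAVING SUM(amount) > 2749.89

Result:
account | SUM(amount)
--------+------------
ACC-104 | 3233.32    
ACC-106 | 7603       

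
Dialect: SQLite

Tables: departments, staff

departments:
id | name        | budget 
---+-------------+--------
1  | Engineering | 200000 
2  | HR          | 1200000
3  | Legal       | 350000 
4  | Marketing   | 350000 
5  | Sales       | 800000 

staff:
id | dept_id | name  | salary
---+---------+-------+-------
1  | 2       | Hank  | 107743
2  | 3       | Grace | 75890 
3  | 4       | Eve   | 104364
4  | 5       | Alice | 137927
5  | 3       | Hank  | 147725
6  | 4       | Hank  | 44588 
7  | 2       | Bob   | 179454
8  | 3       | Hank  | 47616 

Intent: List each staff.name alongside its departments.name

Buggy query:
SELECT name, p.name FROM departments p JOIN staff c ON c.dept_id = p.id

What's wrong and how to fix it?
Bug: 'name' exists in both joined tables, so the database can't tell which one is meant

Fix: Qualify the column with its table alias (c.name)

Corrected query:
SELECT c.name, p.name FROM departments p JOIN staff c ON c.dept_id = p.id

Result:
name  | name     
------+----------
Hank  | HR       
Grace | Legal    
Eve   | Marketing
Alice | Sales    
Hank  | Legal    
Hank  | Marketing
Bob   | HR       
Hank  | Legal    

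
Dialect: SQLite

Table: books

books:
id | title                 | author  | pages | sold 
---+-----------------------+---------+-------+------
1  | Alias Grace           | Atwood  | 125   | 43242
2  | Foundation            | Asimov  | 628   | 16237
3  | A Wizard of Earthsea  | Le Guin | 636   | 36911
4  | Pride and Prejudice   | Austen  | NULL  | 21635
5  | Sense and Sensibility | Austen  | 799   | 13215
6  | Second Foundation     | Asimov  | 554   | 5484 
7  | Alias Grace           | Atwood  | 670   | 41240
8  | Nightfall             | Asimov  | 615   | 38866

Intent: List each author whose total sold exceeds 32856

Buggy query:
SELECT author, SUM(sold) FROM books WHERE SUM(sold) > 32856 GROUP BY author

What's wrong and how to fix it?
Bug: WHERE runs before GROUP BY, so aggregates aren't available there

Fix: Move the aggregate condition to a HAVING clause

Corrected query:
SELECT author, SUM(sold) FROM books GROUP BY author HAVING SUM(sold) > 32856

Result:
author  | SUM(sold)
--------+----------
Asimov  | 60587    
Atwood  | 84482    
Austen  | 34850    
Le Guin | 36911    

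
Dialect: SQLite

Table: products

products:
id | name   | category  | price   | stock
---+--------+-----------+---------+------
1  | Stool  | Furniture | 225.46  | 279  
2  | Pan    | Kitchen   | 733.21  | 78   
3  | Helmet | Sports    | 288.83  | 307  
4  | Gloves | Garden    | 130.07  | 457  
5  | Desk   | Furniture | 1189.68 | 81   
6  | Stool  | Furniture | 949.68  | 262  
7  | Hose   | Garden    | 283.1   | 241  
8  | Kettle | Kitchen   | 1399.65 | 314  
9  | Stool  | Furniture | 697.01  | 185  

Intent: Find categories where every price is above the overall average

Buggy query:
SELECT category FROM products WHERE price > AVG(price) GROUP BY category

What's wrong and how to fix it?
Bug: AVG() is an aggregate; it can't sit directly in WHERE

Fix: Compute the overall average in a scalar subquery and compare each group's MIN against it in HAVING

Corrected query:
SELECT category FROM products GROUP BY category HAVING MIN(price) > (SELECT AVG(price) FROM products)

Result:
category
--------
Kitchen 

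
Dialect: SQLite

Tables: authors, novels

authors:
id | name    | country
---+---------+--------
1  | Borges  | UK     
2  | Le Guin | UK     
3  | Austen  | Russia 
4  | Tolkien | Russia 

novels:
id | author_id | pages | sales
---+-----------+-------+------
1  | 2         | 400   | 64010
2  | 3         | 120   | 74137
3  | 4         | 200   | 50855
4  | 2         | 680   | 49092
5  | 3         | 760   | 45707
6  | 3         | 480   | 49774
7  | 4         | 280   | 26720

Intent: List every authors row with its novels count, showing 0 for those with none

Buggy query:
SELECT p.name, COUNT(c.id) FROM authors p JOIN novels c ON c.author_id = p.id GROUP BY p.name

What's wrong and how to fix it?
Bug: INNER JOIN drops authors rows that have no matching novels rows

Fix: Switch to LEFT JOIN to retain unmatched parent rows

Corrected query:
SELECT p.name, COUNT(c.id) FROM authors p LEFT JOIN novels c ON c.author_id = p.id GROUP BY p.name

Result:
name    | COUNT(c.id)
--------+------------
Austen  | 3          
Borges  | 0          
Le Guin | 2          
Tolkien | 2          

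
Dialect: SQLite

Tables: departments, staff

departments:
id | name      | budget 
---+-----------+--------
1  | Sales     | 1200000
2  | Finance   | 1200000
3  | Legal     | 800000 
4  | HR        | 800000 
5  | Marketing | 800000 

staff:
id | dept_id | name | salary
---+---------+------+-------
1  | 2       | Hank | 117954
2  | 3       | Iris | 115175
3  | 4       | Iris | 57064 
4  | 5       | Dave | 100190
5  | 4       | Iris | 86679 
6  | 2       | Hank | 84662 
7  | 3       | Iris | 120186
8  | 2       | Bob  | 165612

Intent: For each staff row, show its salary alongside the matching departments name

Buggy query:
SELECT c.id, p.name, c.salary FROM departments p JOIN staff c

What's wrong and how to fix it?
Bug: JOIN with no ON clause produces a cartesian product; every staff row pairs with every departments row

Fix: Specify the join condition linking the foreign key to the parent id

Corrected query:
SELECT c.id, p.name, c.salary FROM departments p JOIN staff c ON c.dept_id = p.id

Result:
id | name      | salary
---+-----------+-------
1  | Finance   | 117954
2  | Legal     | 115175
3  | HR        | 57064 
4  | Marketing | 100190
5  | HR        | 86679 
6  | Finance   | 84662 
7  | Legal     | 120186
8  | Finance   | 165612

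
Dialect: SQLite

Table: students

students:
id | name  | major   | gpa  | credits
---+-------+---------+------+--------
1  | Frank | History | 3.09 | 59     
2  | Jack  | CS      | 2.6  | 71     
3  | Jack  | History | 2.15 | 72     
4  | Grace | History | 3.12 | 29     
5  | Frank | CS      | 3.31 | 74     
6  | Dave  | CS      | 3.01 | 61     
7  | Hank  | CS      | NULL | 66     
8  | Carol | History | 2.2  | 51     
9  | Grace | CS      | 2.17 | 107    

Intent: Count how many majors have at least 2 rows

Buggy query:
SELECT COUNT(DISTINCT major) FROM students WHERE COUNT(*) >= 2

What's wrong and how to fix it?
Bug: WHERE filters individual rows, not groups, so a group-level COUNT is invalid there

Fix: Group first with HAVING COUNT(*) >= 2, then COUNT the resulting groups

Corrected query:
SELECT COUNT(*) FROM (SELECT major FROM students GROUP BY major HAVING COUNT(*) >= 2)

Result:
COUNT(*)
--------
2       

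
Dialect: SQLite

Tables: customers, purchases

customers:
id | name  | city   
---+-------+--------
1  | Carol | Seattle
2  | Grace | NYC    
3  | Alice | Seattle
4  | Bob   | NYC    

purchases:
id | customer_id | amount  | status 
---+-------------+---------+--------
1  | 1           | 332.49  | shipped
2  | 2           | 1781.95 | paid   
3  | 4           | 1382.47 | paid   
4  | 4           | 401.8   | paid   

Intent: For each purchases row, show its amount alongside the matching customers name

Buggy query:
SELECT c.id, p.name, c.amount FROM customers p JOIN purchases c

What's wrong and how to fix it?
Bug: JOIN with no ON clause produces a cartesian product; every purchases row pairs with every customers row

Fix: Add ON c.customer_id = p.id to the JOIN

Corrected query:
SELECT c.id, p.name, c.amount FROM customers p JOIN purchases c ON c.customer_id = p.id

Result:
id | name  | amount 
---+-------+--------
1  | Carol | 332.49 
2  | Grace | 1781.95
3  | Bob   | 1382.47
4  | Bob   | 401.8  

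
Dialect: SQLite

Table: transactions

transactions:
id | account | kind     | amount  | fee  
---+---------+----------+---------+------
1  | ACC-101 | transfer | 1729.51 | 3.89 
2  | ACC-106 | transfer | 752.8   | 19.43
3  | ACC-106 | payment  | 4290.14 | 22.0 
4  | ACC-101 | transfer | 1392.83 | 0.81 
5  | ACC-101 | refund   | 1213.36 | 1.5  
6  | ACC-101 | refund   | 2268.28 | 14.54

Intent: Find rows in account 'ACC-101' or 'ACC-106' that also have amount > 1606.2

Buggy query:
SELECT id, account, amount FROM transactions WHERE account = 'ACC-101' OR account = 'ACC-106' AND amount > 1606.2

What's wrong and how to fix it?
Bug: AND binds tighter than OR, so this parses as account = 'ACC-101' OR (account = 'ACC-106' AND amount > 1606.2)

Fix: Group the OR with parentheses (or use IN), then AND the threshold

Corrected query:
SELECT id, account, amount FROM transactions WHERE (account = 'ACC-101' OR account = 'ACC-106') AND amount > 1606.2

Result:
id | account | amount 
---+---------+--------
1  | ACC-101 | 1729.51
3  | ACC-106 | 4290.14
6  | ACC-101 | 2268.28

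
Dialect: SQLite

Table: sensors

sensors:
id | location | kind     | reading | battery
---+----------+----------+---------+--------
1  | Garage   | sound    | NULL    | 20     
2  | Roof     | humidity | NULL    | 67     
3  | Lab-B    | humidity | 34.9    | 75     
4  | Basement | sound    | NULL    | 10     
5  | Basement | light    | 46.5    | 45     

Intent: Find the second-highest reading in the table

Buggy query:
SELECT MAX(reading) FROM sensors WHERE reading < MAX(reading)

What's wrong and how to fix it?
Bug: MAX(reading) on the right of the comparison is an aggregate-in-WHERE error

Fix: Put the inner MAX in a scalar subquery

Corrected query:
SELECT MAX(reading) FROM sensors WHERE reading < (SELECT MAX(reading) FROM sensors)

Result:
MAX(reading)
------------
34.9        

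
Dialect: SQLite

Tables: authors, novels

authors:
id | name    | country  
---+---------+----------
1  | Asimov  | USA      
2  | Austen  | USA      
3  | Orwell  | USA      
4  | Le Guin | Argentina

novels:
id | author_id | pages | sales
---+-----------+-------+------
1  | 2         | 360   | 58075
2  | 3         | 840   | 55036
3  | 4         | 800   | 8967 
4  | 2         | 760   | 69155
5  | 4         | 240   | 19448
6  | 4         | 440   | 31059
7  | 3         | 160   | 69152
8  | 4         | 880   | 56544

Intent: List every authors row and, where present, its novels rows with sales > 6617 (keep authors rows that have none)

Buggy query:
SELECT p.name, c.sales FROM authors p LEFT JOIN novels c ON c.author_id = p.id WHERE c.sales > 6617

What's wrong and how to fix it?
Bug: Filtering c.sales in WHERE discards the NULL rows produced by LEFT JOIN, turning it into an inner join

Fix: Put 'c.sales > 6617' in the JOIN's ON clause instead of WHERE

Corrected query:
SELECT p.name, c.sales FROM authors p LEFT JOIN novels c ON c.author_id = p.id AND c.sales > 6617

Result:
name    | sales
--------+------
Asimov  | NULL 
Austen  | 58075
Austen  | 69155
Orwell  | 55036
Orwell  | 69152
Le Guin | 8967 
Le Guin | 19448
Le Guin | 31059
Le Guin | 56544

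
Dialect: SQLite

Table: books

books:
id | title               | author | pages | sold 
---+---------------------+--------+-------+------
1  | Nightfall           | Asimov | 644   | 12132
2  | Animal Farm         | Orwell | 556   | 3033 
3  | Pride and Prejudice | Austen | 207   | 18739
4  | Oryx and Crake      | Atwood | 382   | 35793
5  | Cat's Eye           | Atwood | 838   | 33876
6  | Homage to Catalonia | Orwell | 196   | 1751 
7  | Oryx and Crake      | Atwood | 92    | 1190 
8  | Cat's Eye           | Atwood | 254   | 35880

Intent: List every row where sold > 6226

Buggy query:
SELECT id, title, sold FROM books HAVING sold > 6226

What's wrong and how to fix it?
Bug: This is a non-aggregate query (no GROUP BY, no aggregates), so in SQLite the HAVING clause is invalid here; a row-level condition belongs in WHERE

Fix: Replace HAVING with WHERE since the condition applies to individual rows

Corrected query:
SELECT id, title, sold FROM books WHERE sold > 6226

Result:
id | title               | sold 
---+---------------------+------
1  | Nightfall           | 12132
3  | Pride and Prejudice | 18739
4  | Oryx and Crake      | 35793
5  | Cat's Eye           | 33876
8  | Cat's Eye           | 35880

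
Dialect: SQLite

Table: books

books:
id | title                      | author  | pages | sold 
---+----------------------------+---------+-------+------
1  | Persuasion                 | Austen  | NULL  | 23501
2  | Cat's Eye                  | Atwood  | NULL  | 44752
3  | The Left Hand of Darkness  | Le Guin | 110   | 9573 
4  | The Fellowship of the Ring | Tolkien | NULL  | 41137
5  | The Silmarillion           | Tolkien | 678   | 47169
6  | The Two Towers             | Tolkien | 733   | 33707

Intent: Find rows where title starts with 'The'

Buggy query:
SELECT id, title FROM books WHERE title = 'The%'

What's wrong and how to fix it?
Bug: Wildcards only work with LIKE; '=' treats '%' as a literal character

Fix: Use LIKE for wildcard pattern matching

Corrected query:
SELECT id, title FROM books WHERE title LIKE 'The%'

Result:
id | title                     
---+---------------------------
3  | The Left Hand of Darkness 
4  | The Fellowship of the Ring
5  | The Silmarillion          
6  | The Two Towers            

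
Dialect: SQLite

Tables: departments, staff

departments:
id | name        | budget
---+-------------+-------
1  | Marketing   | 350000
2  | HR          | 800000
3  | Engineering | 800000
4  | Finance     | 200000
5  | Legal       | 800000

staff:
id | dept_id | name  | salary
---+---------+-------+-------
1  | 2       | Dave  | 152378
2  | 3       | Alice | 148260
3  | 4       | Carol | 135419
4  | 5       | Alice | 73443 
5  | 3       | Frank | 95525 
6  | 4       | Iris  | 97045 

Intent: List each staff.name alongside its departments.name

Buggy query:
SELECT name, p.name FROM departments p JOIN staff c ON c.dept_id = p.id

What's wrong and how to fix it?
Bug: Both tables have a 'name' column; the unqualified reference is ambiguous

Fix: Prefix ambiguous columns with the table alias

Corrected query:
SELECT c.name, p.name FROM departments p JOIN staff c ON c.dept_id = p.id

Result:
name  | name       
------+------------
Dave  | HR         
Alice | Engineering
Carol | Finance    
Alice | Legal      
Frank | Engineering
Iris  | Finance    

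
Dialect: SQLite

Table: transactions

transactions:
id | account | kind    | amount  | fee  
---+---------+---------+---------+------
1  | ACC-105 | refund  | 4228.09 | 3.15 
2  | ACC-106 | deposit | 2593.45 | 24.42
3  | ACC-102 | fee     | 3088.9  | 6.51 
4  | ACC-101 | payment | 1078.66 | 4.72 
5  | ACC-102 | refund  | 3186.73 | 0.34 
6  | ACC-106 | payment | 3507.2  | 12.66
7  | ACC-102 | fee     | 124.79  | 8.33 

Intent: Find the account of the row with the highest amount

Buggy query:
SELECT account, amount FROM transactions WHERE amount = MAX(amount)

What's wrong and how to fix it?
Bug: MAX(amount) is an aggregate and cannot be used directly in WHERE

Fix: Use a subquery: WHERE amount = (SELECT MAX(amount) FROM transactions)

Corrected query:
SELECT account, amount FROM transactions WHERE amount = (SELECT MAX(amount) FROM transactions)

Result:
account | amount 
--------+--------
ACC-105 | 4228.09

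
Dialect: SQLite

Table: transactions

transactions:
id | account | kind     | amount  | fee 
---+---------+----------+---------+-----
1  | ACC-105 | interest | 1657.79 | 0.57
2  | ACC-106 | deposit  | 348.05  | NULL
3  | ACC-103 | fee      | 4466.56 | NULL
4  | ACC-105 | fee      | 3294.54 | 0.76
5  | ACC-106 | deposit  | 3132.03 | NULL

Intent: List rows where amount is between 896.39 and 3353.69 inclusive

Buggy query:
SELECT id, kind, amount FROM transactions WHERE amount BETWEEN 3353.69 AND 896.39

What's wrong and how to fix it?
Bug: BETWEEN expects the lower bound first; with 3353.69 AND 896.39 the range is empty

Fix: Swap the bounds so the smaller value comes first

Corrected query:
SELECT id, kind, amount FROM transactions WHERE amount BETWEEN 896.39 AND 3353.69

Result:
id | kind     | amount 
---+----------+--------
1  | interest | 1657.79
4  | fee      | 3294.54
5  | deposit  | 3132.03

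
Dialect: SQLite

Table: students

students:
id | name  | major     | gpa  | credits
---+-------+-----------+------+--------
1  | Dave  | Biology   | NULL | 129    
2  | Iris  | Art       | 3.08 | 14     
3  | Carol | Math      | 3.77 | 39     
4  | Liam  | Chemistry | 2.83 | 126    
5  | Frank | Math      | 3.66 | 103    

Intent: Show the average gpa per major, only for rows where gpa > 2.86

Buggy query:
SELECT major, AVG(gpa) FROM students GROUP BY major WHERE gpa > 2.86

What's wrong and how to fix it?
Bug: Row-level WHERE must come before GROUP BY in the clause order

Fix: Move the WHERE clause before GROUP BY

Corrected query:
SELECT major, AVG(gpa) FROM students WHERE gpa > 2.86 GROUP BY major

Result:
major | AVG(gpa)
------+---------
Art   | 3.08    
Math  | 3.715   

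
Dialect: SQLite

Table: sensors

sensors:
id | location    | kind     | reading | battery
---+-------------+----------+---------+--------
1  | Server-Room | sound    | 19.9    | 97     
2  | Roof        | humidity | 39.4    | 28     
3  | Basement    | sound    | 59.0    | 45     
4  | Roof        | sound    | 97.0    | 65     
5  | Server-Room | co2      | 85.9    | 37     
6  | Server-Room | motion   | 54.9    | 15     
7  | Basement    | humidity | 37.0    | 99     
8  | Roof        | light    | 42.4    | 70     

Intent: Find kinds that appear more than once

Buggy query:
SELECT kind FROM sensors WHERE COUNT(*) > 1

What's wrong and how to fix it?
Bug: COUNT(*) is an aggregate and cannot be used in WHERE

Fix: Group first, then use HAVING for the count condition

Corrected query:
SELECT kind FROM sensors GROUP BY kind HAVING COUNT(*) > 1

Result:
kind    
--------
humidity
sound   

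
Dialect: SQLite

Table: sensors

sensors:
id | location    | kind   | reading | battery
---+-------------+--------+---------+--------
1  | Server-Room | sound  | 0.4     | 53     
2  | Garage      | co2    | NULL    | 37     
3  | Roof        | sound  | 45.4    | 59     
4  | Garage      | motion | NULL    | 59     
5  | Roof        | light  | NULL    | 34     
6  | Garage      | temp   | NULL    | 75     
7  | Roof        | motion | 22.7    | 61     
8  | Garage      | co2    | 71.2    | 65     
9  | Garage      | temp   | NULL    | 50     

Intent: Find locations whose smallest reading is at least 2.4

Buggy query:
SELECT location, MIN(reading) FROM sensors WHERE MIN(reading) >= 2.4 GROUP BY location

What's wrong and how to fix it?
Bug: MIN() in WHERE is a misuse of aggregate

Fix: Use HAVING for the per-group MIN condition

Corrected query:
SELECT location, MIN(reading) FROM sensors GROUP BY location HAVING MIN(reading) >= 2.4

Result:
location | MIN(reading)
---------+-------------
Garage   | 71.2        
Roof     | 22.7        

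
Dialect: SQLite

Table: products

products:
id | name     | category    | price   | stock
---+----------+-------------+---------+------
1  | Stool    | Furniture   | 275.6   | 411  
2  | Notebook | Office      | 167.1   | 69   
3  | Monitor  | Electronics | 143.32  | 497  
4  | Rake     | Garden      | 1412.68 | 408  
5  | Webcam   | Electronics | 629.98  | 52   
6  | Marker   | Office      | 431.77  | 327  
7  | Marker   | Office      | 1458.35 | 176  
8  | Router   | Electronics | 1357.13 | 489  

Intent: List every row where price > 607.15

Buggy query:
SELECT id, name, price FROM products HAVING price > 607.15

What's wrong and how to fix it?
Bug: This is a non-aggregate query (no GROUP BY, no aggregates), so in SQLite the HAVING clause is invalid here; a row-level condition belongs in WHERE

Fix: Use WHERE for row-level filtering

Corrected query:
SELECT id, name, price FROM products WHERE price > 607.15

Result:
id | name   | price  
---+--------+--------
4  | Rake   | 1412.68
5  | Webcam | 629.98 
7  | Marker | 1458.35
8  | Router | 1357.13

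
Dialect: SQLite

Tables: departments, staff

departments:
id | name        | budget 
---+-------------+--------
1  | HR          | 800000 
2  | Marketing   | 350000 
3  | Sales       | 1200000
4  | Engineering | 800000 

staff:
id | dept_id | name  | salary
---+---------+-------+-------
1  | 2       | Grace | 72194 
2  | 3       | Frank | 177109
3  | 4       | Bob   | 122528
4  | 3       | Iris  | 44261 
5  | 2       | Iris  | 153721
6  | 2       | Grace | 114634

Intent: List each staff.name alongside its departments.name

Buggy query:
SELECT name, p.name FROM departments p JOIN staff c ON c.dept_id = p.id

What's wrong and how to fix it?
Bug: 'name' exists in both joined tables, so the database can't tell which one is meant

Fix: Qualify the column with its table alias (c.name)

Corrected query:
SELECT c.name, p.name FROM departments p JOIN staff c ON c.dept_id = p.id

Result:
name  | name       
------+------------
Grace | Marketing  
Frank | Sales      
Bob   | Engineering
Iris  | Sales      
Iris  | Marketing  
Grace | Marketing  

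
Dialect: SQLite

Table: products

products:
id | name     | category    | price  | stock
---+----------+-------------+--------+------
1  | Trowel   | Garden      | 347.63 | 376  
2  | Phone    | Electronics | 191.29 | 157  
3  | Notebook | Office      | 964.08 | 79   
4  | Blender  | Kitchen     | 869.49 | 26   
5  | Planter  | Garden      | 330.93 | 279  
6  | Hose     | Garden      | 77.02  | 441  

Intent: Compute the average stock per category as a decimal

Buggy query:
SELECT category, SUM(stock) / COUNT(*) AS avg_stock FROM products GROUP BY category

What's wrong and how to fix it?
Bug: SUM(stock) and COUNT(*) are both integers; the division truncates the fractional part

Fix: Cast one side to REAL so the division keeps the fractional part

Corrected query:
SELECT category, SUM(stock) * 1.0 / COUNT(*) AS avg_stock FROM products GROUP BY category

Result:
category    | avg_stock 
------------+-----------
Electronics | 157       
Garden      | 365.333333
Kitchen     | 26        
Office      | 79        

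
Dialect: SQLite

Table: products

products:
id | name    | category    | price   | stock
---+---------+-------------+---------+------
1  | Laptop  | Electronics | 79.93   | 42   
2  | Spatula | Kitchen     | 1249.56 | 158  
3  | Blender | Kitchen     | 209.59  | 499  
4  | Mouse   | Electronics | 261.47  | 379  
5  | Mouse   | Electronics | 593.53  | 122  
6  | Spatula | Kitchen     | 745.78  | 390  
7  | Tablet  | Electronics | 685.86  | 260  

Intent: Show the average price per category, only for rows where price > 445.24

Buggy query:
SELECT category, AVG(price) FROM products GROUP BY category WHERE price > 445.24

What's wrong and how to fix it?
Bug: Row-level WHERE must come before GROUP BY in the clause order

Fix: Move the WHERE clause before GROUP BY

Corrected query:
SELECT category, AVG(price) FROM products WHERE price > 445.24 GROUP BY category

Result:
category    | AVG(price)
------------+-----------
Electronics | 639.695   
Kitchen     | 997.67    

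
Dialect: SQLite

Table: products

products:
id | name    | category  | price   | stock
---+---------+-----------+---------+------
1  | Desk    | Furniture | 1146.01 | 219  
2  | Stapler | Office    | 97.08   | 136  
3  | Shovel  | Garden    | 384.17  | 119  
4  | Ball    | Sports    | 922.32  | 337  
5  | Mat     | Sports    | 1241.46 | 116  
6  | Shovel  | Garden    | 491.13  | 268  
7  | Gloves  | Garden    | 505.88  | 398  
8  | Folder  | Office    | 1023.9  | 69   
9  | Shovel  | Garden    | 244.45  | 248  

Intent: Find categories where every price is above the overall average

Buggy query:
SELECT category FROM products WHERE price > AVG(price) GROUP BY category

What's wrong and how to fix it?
Bug: AVG() is an aggregate; it can't sit directly in WHERE

Fix: Compute the overall average in a scalar subquery and compare each group's MIN against it in HAVING

Corrected query:
SELECT category FROM products GROUP BY category HAVING MIN(price) > (SELECT AVG(price) FROM products)

Result:
category 
---------
Furniture
Sports   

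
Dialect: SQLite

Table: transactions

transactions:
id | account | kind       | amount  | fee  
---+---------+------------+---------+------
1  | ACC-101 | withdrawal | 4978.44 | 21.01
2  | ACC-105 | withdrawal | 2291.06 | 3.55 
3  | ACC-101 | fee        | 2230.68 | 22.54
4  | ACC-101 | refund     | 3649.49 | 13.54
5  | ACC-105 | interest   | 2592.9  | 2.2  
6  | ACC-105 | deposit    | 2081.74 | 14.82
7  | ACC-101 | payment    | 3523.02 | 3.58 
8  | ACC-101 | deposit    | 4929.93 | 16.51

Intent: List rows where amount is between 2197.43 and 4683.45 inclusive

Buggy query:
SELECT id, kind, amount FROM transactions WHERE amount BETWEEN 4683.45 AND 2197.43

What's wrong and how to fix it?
Bug: The bounds are reversed; BETWEEN a AND b requires a <= b to match anything

Fix: Write BETWEEN 2197.43 AND 4683.45

Corrected query:
SELECT id, kind, amount FROM transactions WHERE amount BETWEEN 2197.43 AND 4683.45

Result:
id | kind       | amount 
---+------------+--------
2  | withdrawal | 2291.06
3  | fee        | 2230.68
4  | refund     | 3649.49
5  | interest   | 2592.9 
7  | payment    | 3523.02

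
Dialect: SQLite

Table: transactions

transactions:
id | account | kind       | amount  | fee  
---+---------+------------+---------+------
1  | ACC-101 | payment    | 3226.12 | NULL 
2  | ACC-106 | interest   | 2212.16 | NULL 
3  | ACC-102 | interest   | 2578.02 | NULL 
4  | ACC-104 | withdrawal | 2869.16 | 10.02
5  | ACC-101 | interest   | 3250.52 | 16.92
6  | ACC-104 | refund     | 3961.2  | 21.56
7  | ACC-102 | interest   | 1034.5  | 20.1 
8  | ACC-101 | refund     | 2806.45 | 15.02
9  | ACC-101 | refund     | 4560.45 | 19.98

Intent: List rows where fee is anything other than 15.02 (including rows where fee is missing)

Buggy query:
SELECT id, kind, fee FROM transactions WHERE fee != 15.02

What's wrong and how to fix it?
Bug: Inequality against NULL is unknown, not true; rows with NULL are dropped

Fix: Handle NULL separately with IS NULL alongside the inequality

Corrected query:
SELECT id, kind, fee FROM transactions WHERE fee != 15.02 OR fee IS NULL

Result:
id | kind       | fee  
---+------------+------
1  | payment    | NULL 
2  | interest   | NULL 
3  | interest   | NULL 
4  | withdrawal | 10.02
5  | interest   | 16.92
6  | refund     | 21.56
7  | interest   | 20.1 
9  | refund     | 19.98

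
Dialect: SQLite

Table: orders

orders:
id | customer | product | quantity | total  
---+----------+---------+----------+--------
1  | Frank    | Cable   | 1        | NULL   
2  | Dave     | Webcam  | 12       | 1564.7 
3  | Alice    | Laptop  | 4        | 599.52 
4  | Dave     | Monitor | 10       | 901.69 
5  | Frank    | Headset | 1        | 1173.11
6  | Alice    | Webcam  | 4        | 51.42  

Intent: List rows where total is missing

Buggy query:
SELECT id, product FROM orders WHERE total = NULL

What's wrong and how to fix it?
Bug: '= NULL' is always unknown in SQL three-valued logic, so no rows match

Fix: Use IS NULL to test for NULL

Corrected query:
SELECT id, product FROM orders WHERE total IS NULL

Result:
id | product
---+--------
1  | Cable  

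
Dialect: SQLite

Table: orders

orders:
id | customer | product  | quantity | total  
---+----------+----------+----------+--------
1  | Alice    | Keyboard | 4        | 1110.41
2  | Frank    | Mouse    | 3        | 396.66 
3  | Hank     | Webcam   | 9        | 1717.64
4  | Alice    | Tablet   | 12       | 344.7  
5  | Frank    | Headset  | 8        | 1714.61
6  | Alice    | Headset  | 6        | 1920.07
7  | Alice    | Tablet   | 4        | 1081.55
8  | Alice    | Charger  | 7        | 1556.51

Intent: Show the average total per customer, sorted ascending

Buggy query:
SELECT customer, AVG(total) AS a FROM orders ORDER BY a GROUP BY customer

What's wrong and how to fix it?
Bug: ORDER BY appears before GROUP BY; SQL clause order requires GROUP BY first

Fix: Move ORDER BY to the end, after GROUP BY

Corrected query:
SELECT customer, AVG(total) AS a FROM orders GROUP BY customer ORDER BY a

Result:
customer | a       
---------+---------
Frank    | 1055.635
Alice    | 1202.648
Hank     | 1717.64 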